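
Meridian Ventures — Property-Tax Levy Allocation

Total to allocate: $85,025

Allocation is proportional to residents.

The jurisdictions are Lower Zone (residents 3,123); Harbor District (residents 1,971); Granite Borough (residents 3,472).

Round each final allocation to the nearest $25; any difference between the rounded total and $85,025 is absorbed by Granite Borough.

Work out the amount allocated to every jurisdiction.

Lower Zone: $31,000 · Harbor District: $19,575 · Granite Borough: $34,450

Sum of residents: 8,566.
Raw shares: Lower Zone 3,123/8,566 × $85,025 = 30,998.49; Harbor District 1,971/8,566 × $85,025 = 19,563.89; Granite Borough 3,472/8,566 × $85,025 = 34,462.62.
At nearest $25: Lower Zone $31,000; Harbor District $19,575; Granite Borough $34,475. Sum = $85,050.
Difference $85,025 − $85,050 = −$25 applied to Granite Borough: Granite Borough becomes $34,450.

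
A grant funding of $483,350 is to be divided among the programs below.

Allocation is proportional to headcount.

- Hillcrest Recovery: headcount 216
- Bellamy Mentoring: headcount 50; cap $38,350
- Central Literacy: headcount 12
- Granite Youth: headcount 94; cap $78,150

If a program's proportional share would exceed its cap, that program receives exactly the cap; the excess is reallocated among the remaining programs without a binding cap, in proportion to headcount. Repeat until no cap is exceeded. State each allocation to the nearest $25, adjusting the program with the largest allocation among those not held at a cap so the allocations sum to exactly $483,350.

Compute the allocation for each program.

Combined headcount = 372.
Proportional shares (ignoring caps): Hillcrest Recovery 280,654.84; Bellamy Mentoring 64,966.40; Central Literacy 15,591.94; Granite Youth 122,136.83.
Held at cap: Bellamy Mentoring ($38,350), Granite Youth ($78,150); remaining pool $366,850 reallocated over remaining headcount 228.
Shares after redistribution: Hillcrest Recovery 347,542.11 → $347,550; Central Literacy 19,307.89 → $19,300.

Hillcrest Recovery: $347,550 | Bellamy Mentoring: $38,350 | Central Literacy: $19,300 | Granite Youth: $78,150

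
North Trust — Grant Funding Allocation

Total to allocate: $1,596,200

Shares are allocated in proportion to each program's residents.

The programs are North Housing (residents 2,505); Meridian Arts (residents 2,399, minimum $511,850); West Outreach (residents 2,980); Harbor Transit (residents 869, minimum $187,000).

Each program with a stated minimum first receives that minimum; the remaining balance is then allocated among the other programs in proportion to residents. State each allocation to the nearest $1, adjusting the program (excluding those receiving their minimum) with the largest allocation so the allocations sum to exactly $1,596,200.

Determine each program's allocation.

North Housing: $409,820 | Meridian Arts: $511,850 | West Outreach: $487,530 | Harbor Transit: $187,000

Guaranteed amounts: Meridian Arts $511,850; Harbor Transit $187,000. Balance $897,350.
Balance split over remaining residents 5,485: North Housing 409,819.83 → $409,820; West Outreach 487,530.17 → $487,530.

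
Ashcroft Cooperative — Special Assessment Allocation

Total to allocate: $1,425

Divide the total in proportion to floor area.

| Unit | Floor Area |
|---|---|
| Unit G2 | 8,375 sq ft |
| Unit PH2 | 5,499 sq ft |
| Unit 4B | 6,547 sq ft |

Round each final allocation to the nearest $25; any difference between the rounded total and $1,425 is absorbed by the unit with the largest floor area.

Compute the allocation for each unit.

Total floor area = 20,421.
Proportional shares: Unit G2 8,375/20,421 × $1,425 = 584.42; Unit PH2 5,499/20,421 × $1,425 = 383.73; Unit 4B 6,547/20,421 × $1,425 = 456.86.
After rounding ($25): Unit G2 $575; Unit PH2 $375; Unit 4B $450. Sum = $1,400.
Difference $1,425 − $1,400 = +$25 applied to largest floor area (Unit G2): Unit G2 becomes $600.

Unit G2: $600 · Unit PH2: $375 · Unit 4B: $450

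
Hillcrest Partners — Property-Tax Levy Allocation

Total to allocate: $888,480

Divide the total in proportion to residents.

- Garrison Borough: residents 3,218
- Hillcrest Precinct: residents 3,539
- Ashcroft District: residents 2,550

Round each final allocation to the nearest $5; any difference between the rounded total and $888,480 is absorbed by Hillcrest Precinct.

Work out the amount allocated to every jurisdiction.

Sum of residents: 9,307.
Raw shares: Garrison Borough 3,218/9,307 × $888,480 = 307,201.96; Hillcrest Precinct 3,539/9,307 × $888,480 = 337,845.78; Ashcroft District 2,550/9,307 × $888,480 = 243,432.26.
Rounded to nearest $5: Garrison Borough $307,200; Hillcrest Precinct $337,845; Ashcroft District $243,430. Sum = $888,475.
Difference $888,480 − $888,475 = +$5 applied to Hillcrest Precinct: Hillcrest Precinct becomes $337,850.

Garrison Borough: $307,200 | Hillcrest Precinct: $337,850 | Ashcroft District: $243,430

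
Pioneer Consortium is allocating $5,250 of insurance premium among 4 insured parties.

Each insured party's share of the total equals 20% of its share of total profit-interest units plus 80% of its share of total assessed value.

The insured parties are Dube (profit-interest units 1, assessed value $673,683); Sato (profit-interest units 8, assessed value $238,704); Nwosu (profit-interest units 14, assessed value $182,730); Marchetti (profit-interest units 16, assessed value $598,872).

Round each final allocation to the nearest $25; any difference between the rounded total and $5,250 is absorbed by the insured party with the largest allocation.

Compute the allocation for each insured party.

Dube: $1,700 | Sato: $800 | Nwosu: $825 | Marchetti: $1,925

Totals — profit-interest units 39, assessed value 1,693,989.
Combined weights (20% profit-interest units + 80% assessed value): Dube 0.3233; Sato 0.1538; Nwosu 0.1581; Marchetti 0.3649.
Proportional shares: Dube 1,697.22; Sato 807.22; Nwosu 829.98; Marchetti 1,915.59.
At nearest $25: Dube $1,700; Sato $800; Nwosu $825; Marchetti $1,925. Sum = $5,250.
No rounding difference to absorb.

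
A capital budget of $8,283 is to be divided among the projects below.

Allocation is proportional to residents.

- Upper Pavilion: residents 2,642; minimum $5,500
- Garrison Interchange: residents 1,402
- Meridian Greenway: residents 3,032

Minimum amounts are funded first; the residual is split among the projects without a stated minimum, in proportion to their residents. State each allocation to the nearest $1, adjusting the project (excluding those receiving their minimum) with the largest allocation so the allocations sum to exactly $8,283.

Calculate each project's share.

Upper Pavilion: $5,500; Garrison Interchange: $880; Meridian Greenway: $1,903

Minimums first: Upper Pavilion $5,500. Residual $2,783.
Residual split over remaining residents 4,434: Garrison Interchange 879.97 → $880; Meridian Greenway 1,903.03 → $1,903.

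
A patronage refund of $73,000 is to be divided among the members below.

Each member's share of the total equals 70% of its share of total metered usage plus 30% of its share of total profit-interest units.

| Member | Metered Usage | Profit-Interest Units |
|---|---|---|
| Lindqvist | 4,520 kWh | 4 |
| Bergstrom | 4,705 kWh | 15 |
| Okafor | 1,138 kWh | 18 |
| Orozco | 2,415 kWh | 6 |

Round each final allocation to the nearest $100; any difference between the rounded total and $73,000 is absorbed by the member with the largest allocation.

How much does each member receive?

Lindqvist: $20,100; Bergstrom: $26,500; Okafor: $13,700; Orozco: $12,700

Metered usage total 12,778; profit-interest units total 43.
Composite weights (70% metered usage + 30% profit-interest units): Lindqvist 0.2755; Bergstrom 0.3624; Okafor 0.1879; Orozco 0.1742.
Pro-rata amounts: Lindqvist 20,112.96; Bergstrom 26,455.12; Okafor 13,718.37; Orozco 12,713.55.
After rounding ($100): Lindqvist $20,100; Bergstrom $26,500; Okafor $13,700; Orozco $12,700. Sum = $73,000.
Rounded total matches; no reconciliation needed.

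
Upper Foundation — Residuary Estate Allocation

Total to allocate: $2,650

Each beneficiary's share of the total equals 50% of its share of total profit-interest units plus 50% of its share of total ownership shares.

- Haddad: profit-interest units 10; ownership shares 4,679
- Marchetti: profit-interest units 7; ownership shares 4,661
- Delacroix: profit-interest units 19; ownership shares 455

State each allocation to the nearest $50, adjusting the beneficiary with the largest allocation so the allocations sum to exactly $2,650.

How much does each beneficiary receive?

Profit-interest units total 36; ownership shares total 9,795.
Blended shares (50% profit-interest units + 50% ownership shares): Haddad 0.3777; Marchetti 0.3351; Delacroix 0.2871.
Pro-rata amounts: Haddad 1,001.00; Marchetti 888.15; Delacroix 760.85.
At nearest $50: Haddad $1,000; Marchetti $900; Delacroix $750. Sum = $2,650.
Sum already equals the total — no adjustment.

Haddad: $1,000 · Marchetti: $900 · Delacroix: $750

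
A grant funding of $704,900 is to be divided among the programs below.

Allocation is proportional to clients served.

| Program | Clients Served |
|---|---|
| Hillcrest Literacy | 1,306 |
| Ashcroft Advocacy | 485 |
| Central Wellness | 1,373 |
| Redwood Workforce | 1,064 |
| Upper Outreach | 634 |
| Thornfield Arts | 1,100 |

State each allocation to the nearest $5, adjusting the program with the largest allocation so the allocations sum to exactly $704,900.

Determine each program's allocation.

Hillcrest Literacy: $154,410; Ashcroft Advocacy: $57,345; Central Wellness: $162,330; Redwood Workforce: $125,800; Upper Outreach: $74,960; Thornfield Arts: $130,055

Combined clients served = 5,962.
Unrounded shares: Hillcrest Literacy 1,306/5,962 × $704,900 = 154,411.17; Ashcroft Advocacy 485/5,962 × $704,900 = 57,342.59; Central Wellness 1,373/5,962 × $704,900 = 162,332.72; Redwood Workforce 1,064/5,962 × $704,900 = 125,798.99; Upper Outreach 634/5,962 × $704,900 = 74,959.17; Thornfield Arts 1,100/5,962 × $704,900 = 130,055.35.
Rounded to nearest $5: Hillcrest Literacy $154,410; Ashcroft Advocacy $57,345; Central Wellness $162,335; Redwood Workforce $125,800; Upper Outreach $74,960; Thornfield Arts $130,055. Sum = $704,905.
Difference $704,900 − $704,905 = −$5 applied to largest allocation (Central Wellness): Central Wellness becomes $162,330.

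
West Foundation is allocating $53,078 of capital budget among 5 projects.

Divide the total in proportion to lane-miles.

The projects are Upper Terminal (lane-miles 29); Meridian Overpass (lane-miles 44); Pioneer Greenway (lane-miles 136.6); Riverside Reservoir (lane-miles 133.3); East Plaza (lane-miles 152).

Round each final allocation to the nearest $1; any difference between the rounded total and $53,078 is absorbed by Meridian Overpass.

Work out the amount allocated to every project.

Upper Terminal: $3,110 · Meridian Overpass: $4,720 · Pioneer Greenway: $14,650 · Riverside Reservoir: $14,296 · East Plaza: $16,302

Lane-miles total: 494.9.
Raw shares: Upper Terminal 29/494.9 × $53,078 = 3,110.25; Meridian Overpass 44/494.9 × $53,078 = 4,719.00; Pioneer Greenway 136.6/494.9 × $53,078 = 14,650.34; Riverside Reservoir 133.3/494.9 × $53,078 = 14,296.42; East Plaza 152/494.9 × $53,078 = 16,301.99.
Rounded to nearest $1: Upper Terminal $3,110; Meridian Overpass $4,719; Pioneer Greenway $14,650; Riverside Reservoir $14,296; East Plaza $16,302. Sum = $53,077.
Difference $53,078 − $53,077 = +$1 applied to Meridian Overpass: Meridian Overpass becomes $4,720.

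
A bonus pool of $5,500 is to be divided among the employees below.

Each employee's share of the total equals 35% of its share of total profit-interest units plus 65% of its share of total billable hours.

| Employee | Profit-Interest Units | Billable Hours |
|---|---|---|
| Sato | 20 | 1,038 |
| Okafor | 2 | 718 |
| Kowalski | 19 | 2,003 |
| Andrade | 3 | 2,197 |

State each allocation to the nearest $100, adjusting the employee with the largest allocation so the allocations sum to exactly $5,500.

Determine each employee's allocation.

Sato: $1,500 | Okafor: $500 | Kowalski: $2,100 | Andrade: $1,400

Totals — profit-interest units 44, billable hours 5,956.
Combined weights (35% profit-interest units + 65% billable hours): Sato 0.2724; Okafor 0.0943; Kowalski 0.3697; Andrade 0.2636.
Unrounded shares: Sato 1,498.04; Okafor 518.47; Kowalski 2,033.52; Andrade 1,449.97.
After rounding ($100): Sato $1,500; Okafor $500; Kowalski $2,000; Andrade $1,400. Sum = $5,400.
Difference $5,500 − $5,400 = +$100 applied to largest allocation (Kowalski): Kowalski becomes $2,100.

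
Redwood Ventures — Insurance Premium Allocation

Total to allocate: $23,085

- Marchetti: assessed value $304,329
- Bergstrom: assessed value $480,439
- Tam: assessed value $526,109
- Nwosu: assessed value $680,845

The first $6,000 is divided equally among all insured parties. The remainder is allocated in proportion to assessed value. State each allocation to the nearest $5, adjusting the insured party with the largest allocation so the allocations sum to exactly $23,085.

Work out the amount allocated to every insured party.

Equal tier: $6,000 ÷ 4 = $1,500 apiece.
Remainder $17,085 by assessed value (total 1,991,722): Marchetti 2,610.54 → $2,610; Bergstrom 4,121.21 → $4,120; Tam 4,512.97 → $4,515; Nwosu 5,840.29 → $5,840.
Totals: Marchetti $1,500 + $2,610 = $4,110; Bergstrom $1,500 + $4,120 = $5,620; Tam $1,500 + $4,515 = $6,015; Nwosu $1,500 + $5,840 = $7,340.

Marchetti: $4,110; Bergstrom: $5,620; Tam: $6,015; Nwosu: $7,340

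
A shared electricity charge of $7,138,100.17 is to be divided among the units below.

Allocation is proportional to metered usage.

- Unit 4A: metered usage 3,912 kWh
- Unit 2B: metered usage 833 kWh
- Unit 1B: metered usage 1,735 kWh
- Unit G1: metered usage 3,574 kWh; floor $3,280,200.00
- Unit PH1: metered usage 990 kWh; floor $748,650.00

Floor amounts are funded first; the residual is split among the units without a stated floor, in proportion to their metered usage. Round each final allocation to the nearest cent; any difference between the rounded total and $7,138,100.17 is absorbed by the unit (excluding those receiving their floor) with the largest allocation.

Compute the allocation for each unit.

Unit 4A: $1,877,065.84 | Unit 2B: $399,692.19 | Unit 1B: $832,492.14 | Unit G1: $3,280,200.00 | Unit PH1: $748,650.00

Guaranteed amounts: Unit G1 $3,280,200.00; Unit PH1 $748,650.00. Residual $3,109,250.17.
Residual split over remaining metered usage 6,480: Unit 4A 1,877,065.8434 → $1,877,065.84; Unit 2B 399,692.1901 → $399,692.19; Unit 1B 832,492.1366 → $832,492.14.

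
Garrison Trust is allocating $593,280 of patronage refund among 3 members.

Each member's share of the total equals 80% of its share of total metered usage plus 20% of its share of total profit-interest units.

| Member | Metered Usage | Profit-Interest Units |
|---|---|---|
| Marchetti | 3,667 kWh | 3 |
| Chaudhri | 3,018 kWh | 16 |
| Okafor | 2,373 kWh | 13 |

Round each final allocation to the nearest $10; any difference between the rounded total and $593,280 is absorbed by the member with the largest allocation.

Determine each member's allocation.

Marchetti: $203,270; Chaudhri: $217,460; Okafor: $172,550

Totals — metered usage 9,058, profit-interest units 32.
Combined weights (80% metered usage + 20% profit-interest units): Marchetti 0.3426; Chaudhri 0.3665; Okafor 0.2908.
Proportional shares: Marchetti 203,268.65; Chaudhri 217,466.14; Okafor 172,545.22.
At nearest $10: Marchetti $203,270; Chaudhri $217,470; Okafor $172,550. Sum = $593,290.
Difference $593,280 − $593,290 = −$10 applied to largest allocation (Chaudhri): Chaudhri becomes $217,460.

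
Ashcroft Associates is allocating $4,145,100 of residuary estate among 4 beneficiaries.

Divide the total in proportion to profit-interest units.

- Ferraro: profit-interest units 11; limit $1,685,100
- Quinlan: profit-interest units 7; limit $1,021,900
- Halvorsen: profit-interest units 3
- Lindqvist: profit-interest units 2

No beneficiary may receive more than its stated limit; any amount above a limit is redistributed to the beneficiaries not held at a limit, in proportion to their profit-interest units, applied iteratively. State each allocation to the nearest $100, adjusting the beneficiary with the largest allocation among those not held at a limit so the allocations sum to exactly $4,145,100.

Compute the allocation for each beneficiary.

Ferraro: $1,685,100; Quinlan: $1,021,900; Halvorsen: $862,900; Lindqvist: $575,200

Combined profit-interest units = 23.
Proportional shares (ignoring caps): Ferraro 1,982,439.13; Quinlan 1,261,552.17; Halvorsen 540,665.22; Lindqvist 360,443.48.
Capped: Ferraro ($1,685,100), Quinlan ($1,021,900); balance $1,438,100 reallocated over remaining profit-interest units 5.
Shares after redistribution: Halvorsen 862,860.00 → $862,900; Lindqvist 575,240.00 → $575,200.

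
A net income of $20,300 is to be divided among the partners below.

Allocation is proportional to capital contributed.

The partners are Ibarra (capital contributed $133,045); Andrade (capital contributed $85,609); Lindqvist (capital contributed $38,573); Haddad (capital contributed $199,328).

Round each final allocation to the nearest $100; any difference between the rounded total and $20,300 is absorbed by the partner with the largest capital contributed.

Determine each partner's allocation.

Ibarra: $5,900; Andrade: $3,800; Lindqvist: $1,700; Haddad: $8,900

Capital contributed total: 133,045 + 85,609 + 38,573 + 199,328 = 456,555.
Proportional shares: Ibarra 5,915.64; Andrade 3,806.47; Lindqvist 1,715.09; Haddad 8,862.81.
At nearest $100: Ibarra $5,900; Andrade $3,800; Lindqvist $1,700; Haddad $8,900. Sum = $20,300.
No rounding difference to absorb.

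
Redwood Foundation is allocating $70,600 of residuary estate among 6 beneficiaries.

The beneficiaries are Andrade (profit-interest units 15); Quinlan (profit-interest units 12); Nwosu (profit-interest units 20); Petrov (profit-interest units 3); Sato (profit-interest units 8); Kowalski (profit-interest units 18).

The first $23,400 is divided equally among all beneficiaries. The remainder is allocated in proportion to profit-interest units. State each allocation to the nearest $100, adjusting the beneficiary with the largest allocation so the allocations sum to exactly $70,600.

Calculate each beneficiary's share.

Andrade: $13,200 · Quinlan: $11,400 · Nwosu: $16,200 · Petrov: $5,800 · Sato: $8,900 · Kowalski: $15,100

$23,400 shared equally gives $3,900 per beneficiary.
Remainder $47,200 by profit-interest units (total 76): Andrade 9,315.79 → $9,300; Quinlan 7,452.63 → $7,500; Nwosu 12,421.05 → $12,400; Petrov 1,863.16 → $1,900; Sato 4,968.42 → $5,000; Kowalski 11,178.95 → $11,200.
Rounding difference −$100 on remainder applied to Nwosu.
Totals: Andrade $3,900 + $9,300 = $13,200; Quinlan $3,900 + $7,500 = $11,400; Nwosu $3,900 + $12,300 = $16,200; Petrov $3,900 + $1,900 = $5,800; Sato $3,900 + $5,000 = $8,900; Kowalski $3,900 + $11,200 = $15,100.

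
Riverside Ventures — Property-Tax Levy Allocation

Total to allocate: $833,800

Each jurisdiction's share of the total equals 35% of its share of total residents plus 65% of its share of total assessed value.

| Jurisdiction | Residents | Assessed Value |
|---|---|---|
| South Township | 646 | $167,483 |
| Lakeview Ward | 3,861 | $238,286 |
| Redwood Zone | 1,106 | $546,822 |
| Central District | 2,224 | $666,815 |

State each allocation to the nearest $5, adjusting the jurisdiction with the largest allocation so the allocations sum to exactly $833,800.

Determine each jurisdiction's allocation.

South Township: $80,105 | Lakeview Ward: $223,520 | Redwood Zone: $224,190 | Central District: $305,985

Residents total 7,837; assessed value total 1,619,406.
Combined weights (35% residents + 65% assessed value): South Township 0.0961; Lakeview Ward 0.2681; Redwood Zone 0.2689; Central District 0.3670.
Proportional shares: South Township 80,107.29; Lakeview Ward 223,521.52; Redwood Zone 224,190.70; Central District 305,980.49.
After rounding ($5): South Township $80,105; Lakeview Ward $223,520; Redwood Zone $224,190; Central District $305,980. Sum = $833,795.
Difference $833,800 − $833,795 = +$5 applied to largest allocation (Central District): Central District becomes $305,985.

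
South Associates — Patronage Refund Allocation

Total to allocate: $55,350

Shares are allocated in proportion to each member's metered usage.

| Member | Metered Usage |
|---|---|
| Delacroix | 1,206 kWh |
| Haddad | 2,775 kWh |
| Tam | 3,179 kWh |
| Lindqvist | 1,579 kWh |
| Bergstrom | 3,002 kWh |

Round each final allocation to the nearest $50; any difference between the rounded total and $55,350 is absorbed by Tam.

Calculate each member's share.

Metered usage total: 11,741.
Proportional shares: Delacroix 1,206/11,741 × $55,350 = 5,685.38; Haddad 2,775/11,741 × $55,350 = 13,082.04; Tam 3,179/11,741 × $55,350 = 14,986.60; Lindqvist 1,579/11,741 × $55,350 = 7,443.80; Bergstrom 3,002/11,741 × $55,350 = 14,152.18.
After rounding ($50): Delacroix $5,700; Haddad $13,100; Tam $15,000; Lindqvist $7,450; Bergstrom $14,150. Sum = $55,400.
Difference $55,350 − $55,400 = −$50 applied to Tam: Tam becomes $14,950.

Delacroix: $5,700 · Haddad: $13,100 · Tam: $14,950 · Lindqvist: $7,450 · Bergstrom: $14,150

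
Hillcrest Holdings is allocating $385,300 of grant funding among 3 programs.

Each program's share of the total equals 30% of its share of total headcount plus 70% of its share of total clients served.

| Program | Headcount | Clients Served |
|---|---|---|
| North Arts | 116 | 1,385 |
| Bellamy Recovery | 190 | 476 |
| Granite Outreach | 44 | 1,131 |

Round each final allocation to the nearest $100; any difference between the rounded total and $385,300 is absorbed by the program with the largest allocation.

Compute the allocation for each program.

Totals — headcount 350, clients served 2,992.
Blended shares (30% headcount + 70% clients served): North Arts 0.4235; Bellamy Recovery 0.2742; Granite Outreach 0.3023.
Raw shares: North Arts 163,158.88; Bellamy Recovery 105,657.27; Granite Outreach 116,483.86.
At nearest $100: North Arts $163,200; Bellamy Recovery $105,700; Granite Outreach $116,500. Sum = $385,400.
Difference $385,300 − $385,400 = −$100 applied to largest allocation (North Arts): North Arts becomes $163,100.

North Arts: $163,100 | Bellamy Recovery: $105,700 | Granite Outreach: $116,500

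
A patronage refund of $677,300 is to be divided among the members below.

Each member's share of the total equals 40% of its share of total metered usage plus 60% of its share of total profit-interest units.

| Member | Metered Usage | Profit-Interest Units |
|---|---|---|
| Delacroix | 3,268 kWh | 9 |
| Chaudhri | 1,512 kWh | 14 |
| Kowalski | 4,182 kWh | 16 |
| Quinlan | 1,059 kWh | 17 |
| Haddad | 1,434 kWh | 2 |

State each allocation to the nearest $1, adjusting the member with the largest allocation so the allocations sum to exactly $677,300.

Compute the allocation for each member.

Metered usage total 11,455; profit-interest units total 58.
Blended shares (40% metered usage + 60% profit-interest units): Delacroix 0.2072; Chaudhri 0.1976; Kowalski 0.3115; Quinlan 0.2128; Haddad 0.0708.
Unrounded shares: Delacroix 140,349.80; Chaudhri 133,851.75; Kowalski 211,012.505; Quinlan 144,157.58; Haddad 47,928.36.
Rounded to nearest $1: Delacroix $140,350; Chaudhri $133,852; Kowalski $211,013; Quinlan $144,158; Haddad $47,928. Sum = $677,301.
Difference $677,300 − $677,301 = −$1 applied to largest allocation (Kowalski): Kowalski becomes $211,012.

Delacroix: $140,350 · Chaudhri: $133,852 · Kowalski: $211,012 · Quinlan: $144,158 · Haddad: $47,928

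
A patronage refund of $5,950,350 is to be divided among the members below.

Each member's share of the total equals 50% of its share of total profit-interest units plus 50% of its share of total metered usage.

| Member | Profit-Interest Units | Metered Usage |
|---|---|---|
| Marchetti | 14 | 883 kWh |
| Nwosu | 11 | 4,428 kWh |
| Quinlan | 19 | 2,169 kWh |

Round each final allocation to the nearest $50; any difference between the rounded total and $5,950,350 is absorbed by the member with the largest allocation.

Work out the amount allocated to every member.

Marchetti: $1,297,850 · Nwosu: $2,505,050 · Quinlan: $2,147,450

Profit-interest units total 44; metered usage total 7,480.
Combined weights (50% profit-interest units + 50% metered usage): Marchetti 0.2181; Nwosu 0.4210; Quinlan 0.3609.
Proportional shares: Marchetti 1,297,860.43; Nwosu 2,505,033.71; Quinlan 2,147,455.86.
Rounded to nearest $50: Marchetti $1,297,850; Nwosu $2,505,050; Quinlan $2,147,450. Sum = $5,950,350.
Sum already equals the total — no adjustment.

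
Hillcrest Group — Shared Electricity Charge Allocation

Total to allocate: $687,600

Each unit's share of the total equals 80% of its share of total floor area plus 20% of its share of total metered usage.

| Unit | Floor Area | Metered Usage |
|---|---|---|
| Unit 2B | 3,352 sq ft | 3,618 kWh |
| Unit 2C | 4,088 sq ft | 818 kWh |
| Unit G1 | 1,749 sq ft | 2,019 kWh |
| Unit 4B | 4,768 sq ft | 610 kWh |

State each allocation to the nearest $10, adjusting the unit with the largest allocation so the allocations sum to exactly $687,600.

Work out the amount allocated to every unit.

Totals — floor area 13,957, metered usage 7,065.
Blended shares (80% floor area + 20% metered usage): Unit 2B 0.2946; Unit 2C 0.2575; Unit G1 0.1574; Unit 4B 0.2906.
Pro-rata amounts: Unit 2B 202,534.89; Unit 2C 177,040.57; Unit G1 108,232.20; Unit 4B 199,792.34.
Rounded to nearest $10: Unit 2B $202,530; Unit 2C $177,040; Unit G1 $108,230; Unit 4B $199,790. Sum = $687,590.
Difference $687,600 − $687,590 = +$10 applied to largest allocation (Unit 2B): Unit 2B becomes $202,540.

Unit 2B: $202,540 · Unit 2C: $177,040 · Unit G1: $108,230 · Unit 4B: $199,790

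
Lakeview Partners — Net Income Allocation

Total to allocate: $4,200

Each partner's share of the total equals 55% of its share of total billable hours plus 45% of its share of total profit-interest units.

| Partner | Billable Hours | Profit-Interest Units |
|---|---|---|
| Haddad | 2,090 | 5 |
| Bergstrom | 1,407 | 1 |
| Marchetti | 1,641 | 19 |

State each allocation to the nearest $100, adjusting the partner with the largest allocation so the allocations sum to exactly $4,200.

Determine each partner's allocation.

Haddad: $1,300 · Bergstrom: $700 · Marchetti: $2,200

Totals — billable hours 5,138, profit-interest units 25.
Composite weights (55% billable hours + 45% profit-interest units): Haddad 0.3137; Bergstrom 0.1686; Marchetti 0.5177.
Pro-rata amounts: Haddad 1,317.65; Bergstrom 708.17; Marchetti 2,174.18.
After rounding ($100): Haddad $1,300; Bergstrom $700; Marchetti $2,200. Sum = $4,200.
No rounding difference to absorb.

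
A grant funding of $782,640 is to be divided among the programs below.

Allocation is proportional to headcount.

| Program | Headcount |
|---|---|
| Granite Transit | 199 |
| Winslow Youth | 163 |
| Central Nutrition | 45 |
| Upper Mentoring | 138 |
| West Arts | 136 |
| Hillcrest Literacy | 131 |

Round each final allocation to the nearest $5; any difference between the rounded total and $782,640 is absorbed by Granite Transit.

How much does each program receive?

Granite Transit: $191,800; Winslow Youth: $157,105; Central Nutrition: $43,375; Upper Mentoring: $133,010; West Arts: $131,085; Hillcrest Literacy: $126,265

Sum of headcount: 812.
Unrounded shares: Granite Transit 199/812 × $782,640 = 191,804.63; Winslow Youth 163/812 × $782,640 = 157,106.31; Central Nutrition 45/812 × $782,640 = 43,372.91; Upper Mentoring 138/812 × $782,640 = 133,010.25; West Arts 136/812 × $782,640 = 131,082.56; Hillcrest Literacy 131/812 × $782,640 = 126,263.35.
Rounded to nearest $5: Granite Transit $191,805; Winslow Youth $157,105; Central Nutrition $43,375; Upper Mentoring $133,010; West Arts $131,085; Hillcrest Literacy $126,265. Sum = $782,645.
Difference $782,640 − $782,645 = −$5 applied to Granite Transit: Granite Transit becomes $191,800.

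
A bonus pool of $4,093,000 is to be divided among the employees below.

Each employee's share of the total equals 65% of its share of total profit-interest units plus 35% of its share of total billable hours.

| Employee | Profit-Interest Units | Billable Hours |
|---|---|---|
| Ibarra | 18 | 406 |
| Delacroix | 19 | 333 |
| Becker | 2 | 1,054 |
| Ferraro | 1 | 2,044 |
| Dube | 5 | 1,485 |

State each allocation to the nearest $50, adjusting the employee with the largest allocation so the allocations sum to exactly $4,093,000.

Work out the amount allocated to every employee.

Ibarra: $1,173,450 | Delacroix: $1,212,950 | Becker: $401,950 | Ferraro: $609,300 | Dube: $695,350

Totals — profit-interest units 45, billable hours 5,322.
Composite weights (65% profit-interest units + 35% billable hours): Ibarra 0.2867; Delacroix 0.2963; Becker 0.0982; Ferraro 0.1489; Dube 0.1699.
Proportional shares: Ibarra 1,173,465.10; Delacroix 1,212,936.43; Becker 401,952.80; Ferraro 609,315.06; Dube 695,330.61.
At nearest $50: Ibarra $1,173,450; Delacroix $1,212,950; Becker $401,950; Ferraro $609,300; Dube $695,350. Sum = $4,093,000.
No rounding difference to absorb.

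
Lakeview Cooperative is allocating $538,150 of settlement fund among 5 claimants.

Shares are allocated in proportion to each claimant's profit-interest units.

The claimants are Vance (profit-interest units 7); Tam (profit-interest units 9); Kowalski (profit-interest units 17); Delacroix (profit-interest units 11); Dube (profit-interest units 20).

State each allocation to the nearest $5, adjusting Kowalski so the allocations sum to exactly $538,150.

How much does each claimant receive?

Vance: $58,860 | Tam: $75,675 | Kowalski: $142,950 | Delacroix: $92,495 | Dube: $168,170

Profit-interest units total: 64.
Proportional shares: Vance 7/64 × $538,150 = 58,860.16; Tam 9/64 × $538,150 = 75,677.34; Kowalski 17/64 × $538,150 = 142,946.09; Delacroix 11/64 × $538,150 = 92,494.53; Dube 20/64 × $538,150 = 168,171.88.
After rounding ($5): Vance $58,860; Tam $75,675; Kowalski $142,945; Delacroix $92,495; Dube $168,170. Sum = $538,145.
Difference $538,150 − $538,145 = +$5 applied to Kowalski: Kowalski becomes $142,950.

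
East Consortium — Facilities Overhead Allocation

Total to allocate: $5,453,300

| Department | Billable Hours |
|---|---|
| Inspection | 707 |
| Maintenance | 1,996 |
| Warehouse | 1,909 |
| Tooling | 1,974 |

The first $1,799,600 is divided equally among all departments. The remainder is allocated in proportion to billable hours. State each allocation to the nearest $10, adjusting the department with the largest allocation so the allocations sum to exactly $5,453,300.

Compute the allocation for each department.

First tranche $1,799,600 split equally: $449,900 each.
Remainder $3,653,700 by billable hours (total 6,586): Inspection 392,220.76 → $392,220; Maintenance 1,107,316.31 → $1,107,320; Warehouse 1,059,051.52 → $1,059,050; Tooling 1,095,111.42 → $1,095,110.
Totals: Inspection $449,900 + $392,220 = $842,120; Maintenance $449,900 + $1,107,320 = $1,557,220; Warehouse $449,900 + $1,059,050 = $1,508,950; Tooling $449,900 + $1,095,110 = $1,545,010.

Inspection: $842,120; Maintenance: $1,557,220; Warehouse: $1,508,950; Tooling: $1,545,010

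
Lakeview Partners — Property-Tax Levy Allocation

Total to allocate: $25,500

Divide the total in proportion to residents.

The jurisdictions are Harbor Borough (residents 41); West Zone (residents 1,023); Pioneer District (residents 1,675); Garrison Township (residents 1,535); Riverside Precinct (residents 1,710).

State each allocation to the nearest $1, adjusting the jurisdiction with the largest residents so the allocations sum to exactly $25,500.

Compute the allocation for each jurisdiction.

Combined residents = 41 + 1,023 + 1,675 + 1,535 + 1,710 = 5,984.
Proportional shares: Harbor Borough 174.72; West Zone 4,359.38; Pioneer District 7,137.78; Garrison Township 6,541.19; Riverside Precinct 7,286.93.
After rounding ($1): Harbor Borough $175; West Zone $4,359; Pioneer District $7,138; Garrison Township $6,541; Riverside Precinct $7,287. Sum = $25,500.
No rounding difference to absorb.

Harbor Borough: $175 | West Zone: $4,359 | Pioneer District: $7,138 | Garrison Township: $6,541 | Riverside Precinct: $7,287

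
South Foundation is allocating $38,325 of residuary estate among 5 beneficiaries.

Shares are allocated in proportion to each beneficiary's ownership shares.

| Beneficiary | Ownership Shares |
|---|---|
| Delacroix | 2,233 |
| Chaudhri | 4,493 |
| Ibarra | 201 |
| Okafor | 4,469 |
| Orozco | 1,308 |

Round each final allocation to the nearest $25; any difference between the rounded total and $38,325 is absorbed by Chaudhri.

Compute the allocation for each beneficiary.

Ownership shares total: 12,704.
Unrounded shares: Delacroix 2,233/12,704 × $38,325 = 6,736.44; Chaudhri 4,493/12,704 × $38,325 = 13,554.33; Ibarra 201/12,704 × $38,325 = 606.37; Okafor 4,469/12,704 × $38,325 = 13,481.93; Orozco 1,308/12,704 × $38,325 = 3,945.93.
Rounded to nearest $25: Delacroix $6,725; Chaudhri $13,550; Ibarra $600; Okafor $13,475; Orozco $3,950. Sum = $38,300.
Difference $38,325 − $38,300 = +$25 applied to Chaudhri: Chaudhri becomes $13,575.

Delacroix: $6,725 · Chaudhri: $13,575 · Ibarra: $600 · Okafor: $13,475 · Orozco: $3,950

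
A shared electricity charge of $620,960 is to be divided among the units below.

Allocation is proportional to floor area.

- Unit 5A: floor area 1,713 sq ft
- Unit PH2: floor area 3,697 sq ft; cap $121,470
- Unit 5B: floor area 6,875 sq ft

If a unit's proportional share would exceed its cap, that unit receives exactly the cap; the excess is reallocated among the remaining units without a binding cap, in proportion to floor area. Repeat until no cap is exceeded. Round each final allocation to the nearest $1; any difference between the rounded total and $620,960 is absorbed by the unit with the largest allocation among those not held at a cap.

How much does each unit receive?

Sum of floor area: 12,285.
Pro-rata shares before constraints: Unit 5A 86,585.63; Unit PH2 186,869.28; Unit 5B 347,505.09.
Capped: Unit PH2 ($121,470); remaining pool $499,490 reallocated over remaining floor area 8,588.
Remaining shares: Unit 5A 99,630.46 → $99,630; Unit 5B 399,859.54 → $399,860.

Unit 5A: $99,630; Unit PH2: $121,470; Unit 5B: $399,860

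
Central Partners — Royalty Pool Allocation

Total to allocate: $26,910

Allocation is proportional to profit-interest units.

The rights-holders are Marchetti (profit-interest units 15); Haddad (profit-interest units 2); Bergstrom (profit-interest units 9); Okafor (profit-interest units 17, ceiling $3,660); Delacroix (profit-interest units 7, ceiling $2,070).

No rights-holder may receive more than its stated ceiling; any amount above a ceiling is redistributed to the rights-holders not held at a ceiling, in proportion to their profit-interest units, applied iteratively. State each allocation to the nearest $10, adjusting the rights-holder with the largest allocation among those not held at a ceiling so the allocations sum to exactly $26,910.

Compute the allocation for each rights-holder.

Combined profit-interest units = 50.
Unconstrained shares: Marchetti 8,073.00; Haddad 1,076.40; Bergstrom 4,843.80; Okafor 9,149.40; Delacroix 3,767.40.
Capped: Okafor ($3,660), Delacroix ($2,070); residual $21,180 reallocated over remaining profit-interest units 26.
Remaining shares: Marchetti 12,219.23 → $12,220; Haddad 1,629.23 → $1,630; Bergstrom 7,331.54 → $7,330.

Marchetti: $12,220 | Haddad: $1,630 | Bergstrom: $7,330 | Okafor: $3,660 | Delacroix: $2,070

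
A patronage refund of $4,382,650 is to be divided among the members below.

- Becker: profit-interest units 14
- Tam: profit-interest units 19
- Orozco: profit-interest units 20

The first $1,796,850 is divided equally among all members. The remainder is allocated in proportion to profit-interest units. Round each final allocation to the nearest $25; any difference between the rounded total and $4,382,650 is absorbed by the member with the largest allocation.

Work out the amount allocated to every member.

$1,796,850 shared equally gives $598,950 per member.
Remainder $2,585,800 by profit-interest units (total 53): Becker 683,041.51 → $683,050; Tam 926,984.91 → $926,975; Orozco 975,773.58 → $975,775.
Totals: Becker $598,950 + $683,050 = $1,282,000; Tam $598,950 + $926,975 = $1,525,925; Orozco $598,950 + $975,775 = $1,574,725.

Becker: $1,282,000 · Tam: $1,525,925 · Orozco: $1,574,725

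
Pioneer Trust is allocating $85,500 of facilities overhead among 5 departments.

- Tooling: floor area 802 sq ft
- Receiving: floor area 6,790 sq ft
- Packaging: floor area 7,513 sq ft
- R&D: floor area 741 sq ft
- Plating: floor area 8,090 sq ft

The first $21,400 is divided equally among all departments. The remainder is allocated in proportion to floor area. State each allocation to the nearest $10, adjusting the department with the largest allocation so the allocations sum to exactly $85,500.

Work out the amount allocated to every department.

Tooling: $6,430 · Receiving: $22,460 · Packaging: $24,400 · R&D: $6,260 · Plating: $25,950

First tranche $21,400 split equally: $4,280 each.
Remainder $64,100 by floor area (total 23,936): Tooling 2,147.74 → $2,150; Receiving 18,183.45 → $18,180; Packaging 20,119.62 → $20,120; R&D 1,984.38 → $1,980; Plating 21,664.81 → $21,660.
Rounding difference +$10 on remainder applied to Plating.
Totals: Tooling $4,280 + $2,150 = $6,430; Receiving $4,280 + $18,180 = $22,460; Packaging $4,280 + $20,120 = $24,400; R&D $4,280 + $1,980 = $6,260; Plating $4,280 + $21,670 = $25,950.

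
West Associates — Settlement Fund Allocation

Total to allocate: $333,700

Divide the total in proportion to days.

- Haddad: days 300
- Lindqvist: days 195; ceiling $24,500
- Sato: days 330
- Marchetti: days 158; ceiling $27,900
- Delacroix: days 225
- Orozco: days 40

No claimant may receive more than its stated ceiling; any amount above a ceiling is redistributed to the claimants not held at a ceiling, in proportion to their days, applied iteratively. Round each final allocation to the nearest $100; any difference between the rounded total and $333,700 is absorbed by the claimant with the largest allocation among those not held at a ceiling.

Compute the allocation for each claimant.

Haddad: $94,300; Lindqvist: $24,500; Sato: $103,700; Marchetti: $27,900; Delacroix: $70,700; Orozco: $12,600

Days total: 1,248.
Proportional shares (ignoring caps): Haddad 80,216.35; Lindqvist 52,140.62; Sato 88,237.98; Marchetti 42,247.28; Delacroix 60,162.26; Orozco 10,695.51.
Capped: Lindqvist ($24,500), Marchetti ($27,900); residual $281,300 reallocated over remaining days 895.
Shares after redistribution: Haddad 94,290.50 → $94,300; Sato 103,719.55 → $103,700; Delacroix 70,717.88 → $70,700; Orozco 12,572.07 → $12,600.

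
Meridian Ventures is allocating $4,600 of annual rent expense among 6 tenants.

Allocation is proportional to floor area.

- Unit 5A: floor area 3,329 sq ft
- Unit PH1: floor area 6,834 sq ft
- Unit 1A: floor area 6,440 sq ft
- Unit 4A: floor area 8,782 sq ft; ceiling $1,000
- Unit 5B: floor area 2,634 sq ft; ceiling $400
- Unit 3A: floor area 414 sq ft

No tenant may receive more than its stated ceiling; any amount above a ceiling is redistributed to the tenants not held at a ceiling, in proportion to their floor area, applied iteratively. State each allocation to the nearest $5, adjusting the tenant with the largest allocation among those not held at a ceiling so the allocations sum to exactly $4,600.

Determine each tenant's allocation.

Unit 5A: $625 | Unit PH1: $1,285 | Unit 1A: $1,210 | Unit 4A: $1,000 | Unit 5B: $400 | Unit 3A: $80

Total floor area = 28,433.
Unconstrained shares: Unit 5A 538.58; Unit PH1 1,105.63; Unit 1A 1,041.89; Unit 4A 1,420.79; Unit 5B 426.14; Unit 3A 66.98.
Cap binds for Unit 4A ($1,000), Unit 5B ($400); residual $3,200 reallocated over remaining floor area 17,017.
Remaining shares: Unit 5A 626.01 → $625; Unit PH1 1,285.11 → $1,285; Unit 1A 1,211.02 → $1,210; Unit 3A 77.85 → $80.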